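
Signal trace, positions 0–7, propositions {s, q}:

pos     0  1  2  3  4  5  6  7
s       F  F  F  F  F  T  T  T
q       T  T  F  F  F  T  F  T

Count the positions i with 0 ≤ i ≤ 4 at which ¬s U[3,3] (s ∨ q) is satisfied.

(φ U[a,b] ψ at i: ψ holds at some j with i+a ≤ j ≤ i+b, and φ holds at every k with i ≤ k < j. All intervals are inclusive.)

Evaluate at each i in [0,4]:
  i=0: ✗ (no rhs in [3,3])
  i=1: ✗ (no rhs in [4,4])
  i=2: ✓ (rhs at j=5; lhs holds on [2,4])
  i=3: ✗ (lhs fails at k=5 before rhs at j=6)
  i=4: ✗ (lhs fails at k=5 before rhs at j=7)
Positions where it holds: {2} → 1.

1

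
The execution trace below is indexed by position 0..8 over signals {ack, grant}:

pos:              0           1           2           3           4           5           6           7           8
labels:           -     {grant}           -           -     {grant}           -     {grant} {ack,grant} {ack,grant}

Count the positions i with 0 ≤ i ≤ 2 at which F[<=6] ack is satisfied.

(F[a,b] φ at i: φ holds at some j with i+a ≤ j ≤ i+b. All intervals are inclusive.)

Evaluate at each i in [0,2]:
  i=0: ✗ (none in [0,6])
  i=1: ✓ (witness j=7)
  i=2: ✓ (witness j=7)
Positions where it holds: {1, 2} → 2.

2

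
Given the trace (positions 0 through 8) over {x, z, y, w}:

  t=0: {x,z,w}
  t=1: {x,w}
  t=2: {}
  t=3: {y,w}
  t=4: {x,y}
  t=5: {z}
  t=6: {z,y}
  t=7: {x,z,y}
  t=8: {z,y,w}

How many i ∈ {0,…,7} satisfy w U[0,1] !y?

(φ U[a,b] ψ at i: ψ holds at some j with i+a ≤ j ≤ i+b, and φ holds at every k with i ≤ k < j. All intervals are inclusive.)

4

Evaluate at each i in [0,7]:
  i=0: ✓ (rhs at j=0)
  i=1: ✓ (rhs at j=1)
  i=2: ✓ (rhs at j=2)
  i=3: ✗ (no rhs in [3,4])
  i=4: ✗ (lhs fails at k=4 before rhs at j=5)
  i=5: ✓ (rhs at j=5)
  i=6: ✗ (no rhs in [6,7])
  i=7: ✗ (no rhs in [7,8])
Positions where it holds: {0, 1, 2, 5} → 4.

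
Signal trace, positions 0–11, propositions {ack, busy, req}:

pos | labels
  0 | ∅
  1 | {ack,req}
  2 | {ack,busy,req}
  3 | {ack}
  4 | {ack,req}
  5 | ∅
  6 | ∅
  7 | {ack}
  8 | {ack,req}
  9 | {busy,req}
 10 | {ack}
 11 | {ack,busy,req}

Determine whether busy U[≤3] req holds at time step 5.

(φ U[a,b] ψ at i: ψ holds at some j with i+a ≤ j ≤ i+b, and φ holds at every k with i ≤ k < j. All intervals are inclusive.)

Does not hold

Need some j in [5,8] with req, and busy at every k in [5,j-1].
  j=5: req false.
  j=6: req false.
  j=7: req false.
  j=8: req holds, but busy fails at k=5 → not this j.
No j in the window works → until fails.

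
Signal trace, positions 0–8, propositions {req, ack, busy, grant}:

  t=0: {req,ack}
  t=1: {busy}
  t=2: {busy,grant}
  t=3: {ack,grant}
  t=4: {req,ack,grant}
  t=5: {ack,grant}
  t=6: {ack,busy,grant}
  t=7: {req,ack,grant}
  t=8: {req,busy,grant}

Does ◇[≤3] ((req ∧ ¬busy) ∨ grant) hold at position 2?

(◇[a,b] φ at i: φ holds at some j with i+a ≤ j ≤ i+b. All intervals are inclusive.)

Holds

Check ((req ∧ ¬busy) ∨ grant) at each j in [2,5]:
  j=2: true
  j=3: true
  j=4: true
  j=5: true
Found at j=2 → formula holds.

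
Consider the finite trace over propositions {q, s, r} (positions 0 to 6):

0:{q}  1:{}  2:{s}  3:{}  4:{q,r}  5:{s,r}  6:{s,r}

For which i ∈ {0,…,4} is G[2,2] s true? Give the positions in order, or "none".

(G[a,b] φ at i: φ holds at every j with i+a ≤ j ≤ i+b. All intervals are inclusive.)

Evaluate at each i in [0,4]:
  i=0: ✓ (all of [2,2])
  i=1: ✗ (fails at j=3)
  i=2: ✗ (fails at j=4)
  i=3: ✓ (all of [5,5])
  i=4: ✓ (all of [6,6])

0, 3, 4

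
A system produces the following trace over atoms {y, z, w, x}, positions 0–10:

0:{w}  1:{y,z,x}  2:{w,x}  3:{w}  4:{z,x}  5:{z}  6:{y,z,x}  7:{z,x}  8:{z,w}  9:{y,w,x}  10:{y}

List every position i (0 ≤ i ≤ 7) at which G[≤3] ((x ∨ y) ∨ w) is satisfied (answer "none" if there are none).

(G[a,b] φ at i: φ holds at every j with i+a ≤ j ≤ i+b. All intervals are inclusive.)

Evaluate at each i in [0,7]:
  i=0: ✓ (all of [0,3])
  i=1: ✓ (all of [1,4])
  i=2: ✗ (fails at j=5)
  i=3: ✗ (fails at j=5)
  i=4: ✗ (fails at j=5)
  i=5: ✗ (fails at j=5)
  i=6: ✓ (all of [6,9])
  i=7: ✓ (all of [7,10])

0, 1, 6, 7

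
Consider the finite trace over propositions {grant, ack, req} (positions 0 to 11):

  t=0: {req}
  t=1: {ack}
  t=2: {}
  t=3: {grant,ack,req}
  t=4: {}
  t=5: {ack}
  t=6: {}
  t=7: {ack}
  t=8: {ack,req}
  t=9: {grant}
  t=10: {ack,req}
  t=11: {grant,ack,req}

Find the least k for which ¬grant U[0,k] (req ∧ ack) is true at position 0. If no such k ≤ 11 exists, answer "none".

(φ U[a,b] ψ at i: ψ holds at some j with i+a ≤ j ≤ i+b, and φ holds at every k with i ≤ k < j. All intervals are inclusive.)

Need earliest j ≥ 0 with (req ∧ ack), and ¬grant at every k in [0,j-1].
  j=0: rhs fails.
  j=1: rhs fails.
  j=2: rhs fails.
  j=3: rhs holds; lhs holds on [0,2]. k = 3.

3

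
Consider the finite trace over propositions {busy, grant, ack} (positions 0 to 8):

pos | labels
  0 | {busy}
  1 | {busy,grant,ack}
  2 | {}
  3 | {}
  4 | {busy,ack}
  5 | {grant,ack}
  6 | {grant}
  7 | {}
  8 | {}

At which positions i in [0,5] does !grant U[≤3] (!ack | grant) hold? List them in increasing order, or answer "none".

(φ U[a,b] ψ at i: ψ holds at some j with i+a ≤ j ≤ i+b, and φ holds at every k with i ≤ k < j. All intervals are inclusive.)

0, 1, 2, 3, 4, 5

Evaluate at each i in [0,5]:
  i=0: ✓ (rhs at j=0)
  i=1: ✓ (rhs at j=1)
  i=2: ✓ (rhs at j=2)
  i=3: ✓ (rhs at j=3)
  i=4: ✓ (rhs at j=5; lhs holds on [4,4])
  i=5: ✓ (rhs at j=5)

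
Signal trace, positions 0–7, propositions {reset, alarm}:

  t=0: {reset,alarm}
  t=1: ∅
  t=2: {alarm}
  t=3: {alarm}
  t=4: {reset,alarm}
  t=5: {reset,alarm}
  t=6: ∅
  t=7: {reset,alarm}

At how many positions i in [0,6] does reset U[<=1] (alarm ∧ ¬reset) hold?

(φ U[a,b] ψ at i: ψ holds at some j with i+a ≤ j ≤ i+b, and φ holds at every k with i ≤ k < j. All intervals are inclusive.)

Evaluate at each i in [0,6]:
  i=0: ✗ (no rhs in [0,1])
  i=1: ✗ (lhs fails at k=1 before rhs at j=2)
  i=2: ✓ (rhs at j=2)
  i=3: ✓ (rhs at j=3)
  i=4: ✗ (no rhs in [4,5])
  i=5: ✗ (no rhs in [5,6])
  i=6: ✗ (no rhs in [6,7])
Positions where it holds: {2, 3} → 2.

2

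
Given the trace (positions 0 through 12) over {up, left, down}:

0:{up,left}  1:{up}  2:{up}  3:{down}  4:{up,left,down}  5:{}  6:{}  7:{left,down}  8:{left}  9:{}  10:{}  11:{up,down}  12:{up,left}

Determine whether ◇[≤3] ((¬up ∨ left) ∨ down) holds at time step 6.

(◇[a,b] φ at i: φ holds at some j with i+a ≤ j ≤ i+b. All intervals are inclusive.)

Yes

Check ((¬up ∨ left) ∨ down) at each j in [6,9]:
  j=6: true
  j=7: true
  j=8: true
  j=9: true
Found at j=6 → formula holds.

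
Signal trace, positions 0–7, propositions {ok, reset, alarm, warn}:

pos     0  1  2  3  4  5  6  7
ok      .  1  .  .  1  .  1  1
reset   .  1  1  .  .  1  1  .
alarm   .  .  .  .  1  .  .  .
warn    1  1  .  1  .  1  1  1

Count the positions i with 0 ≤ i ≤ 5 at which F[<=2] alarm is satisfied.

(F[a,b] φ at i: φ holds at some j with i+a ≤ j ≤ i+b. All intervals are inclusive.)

Evaluate at each i in [0,5]:
  i=0: ✗ (none in [0,2])
  i=1: ✗ (none in [1,3])
  i=2: ✓ (witness j=4)
  i=3: ✓ (witness j=4)
  i=4: ✓ (witness j=4)
  i=5: ✗ (none in [5,7])
Positions where it holds: {2, 3, 4} → 3.

3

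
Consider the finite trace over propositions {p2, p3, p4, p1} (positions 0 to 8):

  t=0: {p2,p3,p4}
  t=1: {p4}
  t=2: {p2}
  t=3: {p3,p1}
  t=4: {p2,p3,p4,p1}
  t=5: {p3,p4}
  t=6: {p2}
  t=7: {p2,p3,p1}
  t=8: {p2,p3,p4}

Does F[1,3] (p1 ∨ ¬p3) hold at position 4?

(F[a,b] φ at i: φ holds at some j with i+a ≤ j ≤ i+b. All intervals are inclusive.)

True

Check (p1 ∨ ¬p3) at each j in [5,7]:
  j=5: false
  j=6: true
  j=7: true
Found at j=6 → formula holds.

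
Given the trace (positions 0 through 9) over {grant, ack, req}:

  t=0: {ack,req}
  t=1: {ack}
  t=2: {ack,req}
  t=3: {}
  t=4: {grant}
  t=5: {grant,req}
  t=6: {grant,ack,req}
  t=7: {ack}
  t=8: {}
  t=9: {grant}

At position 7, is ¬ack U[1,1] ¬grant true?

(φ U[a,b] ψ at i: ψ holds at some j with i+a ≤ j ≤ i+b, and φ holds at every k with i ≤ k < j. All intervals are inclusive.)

Does not hold

Need some j in [8,8] with ¬grant, and ¬ack at every k in [7,j-1].
  j=8: ¬grant holds, but ¬ack fails at k=7 → not this j.
No j in the window works → until fails.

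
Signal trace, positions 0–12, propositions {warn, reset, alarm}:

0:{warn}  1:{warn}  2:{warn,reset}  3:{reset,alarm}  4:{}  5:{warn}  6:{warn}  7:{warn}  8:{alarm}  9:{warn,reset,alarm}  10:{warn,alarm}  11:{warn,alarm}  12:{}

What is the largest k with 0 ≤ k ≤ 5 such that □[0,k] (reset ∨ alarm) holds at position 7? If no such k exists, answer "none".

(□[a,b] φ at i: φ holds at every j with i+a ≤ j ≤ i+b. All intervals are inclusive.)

none

(reset ∨ alarm) must hold from j=7 onward; find where it first fails.
  j=7: fails → no k works.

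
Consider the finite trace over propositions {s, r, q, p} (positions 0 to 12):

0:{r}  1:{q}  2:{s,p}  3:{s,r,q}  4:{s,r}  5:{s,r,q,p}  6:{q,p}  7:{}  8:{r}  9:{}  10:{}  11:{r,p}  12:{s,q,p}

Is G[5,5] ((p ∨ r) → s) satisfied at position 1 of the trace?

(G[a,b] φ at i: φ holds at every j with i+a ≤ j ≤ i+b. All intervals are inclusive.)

False

Check ((p ∨ r) → s) at every j in [6,6]:
  j=6: antecedent true; consequent false → ✗
Fails at j=6 → formula fails.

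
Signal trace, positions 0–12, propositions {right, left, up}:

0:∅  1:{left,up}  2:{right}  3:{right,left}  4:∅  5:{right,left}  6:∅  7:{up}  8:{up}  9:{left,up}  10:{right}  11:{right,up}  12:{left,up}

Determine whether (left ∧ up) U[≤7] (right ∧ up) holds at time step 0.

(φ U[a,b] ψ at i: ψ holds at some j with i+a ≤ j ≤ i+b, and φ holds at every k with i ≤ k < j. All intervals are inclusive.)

False

Need some j in [0,7] with (right ∧ up), and (left ∧ up) at every k in [0,j-1].
  j=0: (right ∧ up) false.
  j=1: (right ∧ up) false.
  j=2: (right ∧ up) false.
  j=3: (right ∧ up) false.
  j=4: (right ∧ up) false.
  j=5: (right ∧ up) false.
  j=6: (right ∧ up) false.
  j=7: (right ∧ up) false.
No j in the window works → until fails.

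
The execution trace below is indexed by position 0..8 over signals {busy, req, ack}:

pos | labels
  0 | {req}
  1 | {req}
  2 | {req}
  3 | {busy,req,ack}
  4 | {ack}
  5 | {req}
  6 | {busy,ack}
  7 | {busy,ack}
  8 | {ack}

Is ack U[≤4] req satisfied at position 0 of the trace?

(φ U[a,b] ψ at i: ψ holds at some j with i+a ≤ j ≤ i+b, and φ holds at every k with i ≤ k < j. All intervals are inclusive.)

Need some j in [0,4] with req, and ack at every k in [0,j-1].
  j=0: req holds; no prefix to check → satisfied.

Yes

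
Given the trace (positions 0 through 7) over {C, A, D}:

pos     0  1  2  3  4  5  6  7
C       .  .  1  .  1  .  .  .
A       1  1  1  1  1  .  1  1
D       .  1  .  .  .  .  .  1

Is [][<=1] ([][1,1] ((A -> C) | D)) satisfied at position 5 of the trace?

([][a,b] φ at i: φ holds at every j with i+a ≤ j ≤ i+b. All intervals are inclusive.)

Check [][1,1] ((A -> C) | D) at every j in [5,6]:
  j=5: fails at 6
  j=6: holds on [7,7]
Fails at j=5 → formula fails.

Does not hold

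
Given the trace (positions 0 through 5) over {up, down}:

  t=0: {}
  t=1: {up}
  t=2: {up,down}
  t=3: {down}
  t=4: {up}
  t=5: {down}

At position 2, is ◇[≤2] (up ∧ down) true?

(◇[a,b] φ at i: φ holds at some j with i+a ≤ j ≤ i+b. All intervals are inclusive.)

Yes

Check (up ∧ down) at each j in [2,4]:
  j=2: true
  j=3: false
  j=4: false
Found at j=2 → formula holds.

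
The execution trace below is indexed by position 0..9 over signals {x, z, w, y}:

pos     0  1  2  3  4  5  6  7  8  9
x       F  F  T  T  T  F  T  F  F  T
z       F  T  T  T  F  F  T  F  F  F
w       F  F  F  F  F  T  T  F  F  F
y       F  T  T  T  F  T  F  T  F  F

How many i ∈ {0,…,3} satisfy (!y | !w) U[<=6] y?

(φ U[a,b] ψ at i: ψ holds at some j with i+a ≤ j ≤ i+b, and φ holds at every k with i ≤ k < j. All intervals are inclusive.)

4

Evaluate at each i in [0,3]:
  i=0: ✓ (rhs at j=1; lhs holds on [0,0])
  i=1: ✓ (rhs at j=1)
  i=2: ✓ (rhs at j=2)
  i=3: ✓ (rhs at j=3)
Positions where it holds: {0, 1, 2, 3} → 4.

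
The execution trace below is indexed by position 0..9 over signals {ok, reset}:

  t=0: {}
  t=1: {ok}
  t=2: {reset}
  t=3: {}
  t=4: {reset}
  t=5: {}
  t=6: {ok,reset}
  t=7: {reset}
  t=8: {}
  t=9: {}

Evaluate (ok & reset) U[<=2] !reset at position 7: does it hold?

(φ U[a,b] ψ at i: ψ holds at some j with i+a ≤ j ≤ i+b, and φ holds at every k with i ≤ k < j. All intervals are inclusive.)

False

Need some j in [7,9] with !reset, and (ok & reset) at every k in [7,j-1].
  j=7: !reset false.
  j=8: !reset holds, but (ok & reset) fails at k=7 → not this j.
  j=9: !reset holds, but (ok & reset) fails at k=7 → not this j.
No j in the window works → until fails.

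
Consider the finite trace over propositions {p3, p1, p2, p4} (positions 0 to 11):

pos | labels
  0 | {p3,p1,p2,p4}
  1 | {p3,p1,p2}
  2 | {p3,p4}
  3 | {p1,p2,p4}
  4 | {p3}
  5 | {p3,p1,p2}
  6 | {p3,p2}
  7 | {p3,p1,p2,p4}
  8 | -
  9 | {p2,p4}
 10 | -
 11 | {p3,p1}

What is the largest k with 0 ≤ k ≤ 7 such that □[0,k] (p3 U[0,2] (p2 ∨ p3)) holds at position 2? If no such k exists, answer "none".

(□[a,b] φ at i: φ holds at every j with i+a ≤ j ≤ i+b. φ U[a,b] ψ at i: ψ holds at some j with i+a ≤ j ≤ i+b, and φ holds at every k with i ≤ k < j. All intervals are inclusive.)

5

(p3 U[0,2] (p2 ∨ p3)) must hold from j=2 onward; find where it first fails.
  j=2: holds
  j=3: holds
  j=4: holds
  j=5: holds
  j=6: holds
  j=7: holds
  j=8: fails
Holds on [2,7], so largest k = 5.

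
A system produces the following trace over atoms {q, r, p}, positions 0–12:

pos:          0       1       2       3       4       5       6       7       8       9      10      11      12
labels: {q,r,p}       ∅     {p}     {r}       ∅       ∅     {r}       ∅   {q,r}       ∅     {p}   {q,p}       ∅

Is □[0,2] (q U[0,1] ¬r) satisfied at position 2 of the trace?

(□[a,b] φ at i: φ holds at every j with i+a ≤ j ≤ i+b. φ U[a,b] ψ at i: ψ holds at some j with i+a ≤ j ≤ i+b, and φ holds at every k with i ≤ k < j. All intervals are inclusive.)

No

Check (q U[0,1] ¬r) at every j in [2,4]:
  j=2: holds
  j=3: fails
  j=4: holds
Fails at j=3 → formula fails.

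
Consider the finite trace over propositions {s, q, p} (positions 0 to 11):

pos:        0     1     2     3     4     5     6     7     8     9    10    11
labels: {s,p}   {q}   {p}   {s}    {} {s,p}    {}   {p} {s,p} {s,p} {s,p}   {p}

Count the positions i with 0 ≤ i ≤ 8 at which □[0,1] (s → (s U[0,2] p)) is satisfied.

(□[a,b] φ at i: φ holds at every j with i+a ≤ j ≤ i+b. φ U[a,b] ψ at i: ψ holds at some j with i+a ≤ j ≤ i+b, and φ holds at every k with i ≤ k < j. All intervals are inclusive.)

Evaluate at each i in [0,8]:
  i=0: ✓ (all of [0,1])
  i=1: ✓ (all of [1,2])
  i=2: ✗ (fails at j=3)
  i=3: ✗ (fails at j=3)
  i=4: ✓ (all of [4,5])
  i=5: ✓ (all of [5,6])
  i=6: ✓ (all of [6,7])
  i=7: ✓ (all of [7,8])
  i=8: ✓ (all of [8,9])
Positions where it holds: {0, 1, 4, 5, 6, 7, 8} → 7.

7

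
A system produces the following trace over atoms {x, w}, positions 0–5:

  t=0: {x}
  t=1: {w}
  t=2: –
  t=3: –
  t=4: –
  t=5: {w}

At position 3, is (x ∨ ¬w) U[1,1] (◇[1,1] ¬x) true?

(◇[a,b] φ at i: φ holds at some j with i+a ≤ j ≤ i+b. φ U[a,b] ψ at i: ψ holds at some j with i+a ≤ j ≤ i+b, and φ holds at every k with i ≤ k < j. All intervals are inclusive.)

Need some j in [4,4] with ◇[1,1] ¬x, and (x ∨ ¬w) at every k in [3,j-1].
  j=4: ◇[1,1] ¬x holds; (x ∨ ¬w) holds at every k in [3,3] → satisfied.

True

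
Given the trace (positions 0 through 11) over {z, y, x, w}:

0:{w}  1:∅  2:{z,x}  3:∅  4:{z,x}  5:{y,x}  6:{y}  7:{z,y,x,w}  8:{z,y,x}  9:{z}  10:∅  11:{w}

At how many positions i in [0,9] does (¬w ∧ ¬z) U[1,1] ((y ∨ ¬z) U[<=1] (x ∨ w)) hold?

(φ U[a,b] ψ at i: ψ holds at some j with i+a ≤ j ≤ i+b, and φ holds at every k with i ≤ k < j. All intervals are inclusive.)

4

Evaluate at each i in [0,9]:
  i=0: ✗ (lhs fails at k=0 before rhs at j=1)
  i=1: ✓ (rhs at j=2; lhs holds on [1,1])
  i=2: ✗ (lhs fails at k=2 before rhs at j=3)
  i=3: ✓ (rhs at j=4; lhs holds on [3,3])
  i=4: ✗ (lhs fails at k=4 before rhs at j=5)
  i=5: ✓ (rhs at j=6; lhs holds on [5,5])
  i=6: ✓ (rhs at j=7; lhs holds on [6,6])
  i=7: ✗ (lhs fails at k=7 before rhs at j=8)
  i=8: ✗ (no rhs in [9,9])
  i=9: ✗ (lhs fails at k=9 before rhs at j=10)
Positions where it holds: {1, 3, 5, 6} → 4.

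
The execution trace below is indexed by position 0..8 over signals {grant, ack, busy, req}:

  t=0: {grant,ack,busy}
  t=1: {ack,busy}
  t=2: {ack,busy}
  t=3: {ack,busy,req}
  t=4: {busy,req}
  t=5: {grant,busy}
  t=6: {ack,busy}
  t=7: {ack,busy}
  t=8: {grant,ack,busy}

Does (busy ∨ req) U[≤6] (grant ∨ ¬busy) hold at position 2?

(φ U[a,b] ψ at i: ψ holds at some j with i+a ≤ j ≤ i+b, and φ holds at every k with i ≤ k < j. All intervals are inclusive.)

Yes

Need some j in [2,8] with (grant ∨ ¬busy), and (busy ∨ req) at every k in [2,j-1].
  j=2: (grant ∨ ¬busy) false.
  j=3: (grant ∨ ¬busy) false.
  j=4: (grant ∨ ¬busy) false.
  j=5: (grant ∨ ¬busy) holds; (busy ∨ req) holds at every k in [2,4] → satisfied.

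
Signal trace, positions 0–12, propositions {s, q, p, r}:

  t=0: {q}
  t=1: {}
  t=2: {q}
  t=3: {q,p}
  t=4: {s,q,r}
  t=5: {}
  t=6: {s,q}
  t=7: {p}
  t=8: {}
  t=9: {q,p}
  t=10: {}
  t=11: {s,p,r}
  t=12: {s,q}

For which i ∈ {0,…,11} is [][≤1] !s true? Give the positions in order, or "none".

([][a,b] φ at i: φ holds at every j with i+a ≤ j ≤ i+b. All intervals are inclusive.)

0, 1, 2, 7, 8, 9

Evaluate at each i in [0,11]:
  i=0: ✓ (all of [0,1])
  i=1: ✓ (all of [1,2])
  i=2: ✓ (all of [2,3])
  i=3: ✗ (fails at j=4)
  i=4: ✗ (fails at j=4)
  i=5: ✗ (fails at j=6)
  i=6: ✗ (fails at j=6)
  i=7: ✓ (all of [7,8])
  i=8: ✓ (all of [8,9])
  i=9: ✓ (all of [9,10])
  i=10: ✗ (fails at j=11)
  i=11: ✗ (fails at j=11)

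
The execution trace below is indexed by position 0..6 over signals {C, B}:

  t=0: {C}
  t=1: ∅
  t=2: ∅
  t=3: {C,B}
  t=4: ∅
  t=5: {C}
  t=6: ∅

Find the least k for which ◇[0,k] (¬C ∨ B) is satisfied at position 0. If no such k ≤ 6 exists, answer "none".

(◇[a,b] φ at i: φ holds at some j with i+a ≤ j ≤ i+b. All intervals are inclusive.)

1

Scan j = 0,1,… for (¬C ∨ B):
  j=0: fails
  j=1: holds
First hit at j=1, so smallest k = 1-0 = 1.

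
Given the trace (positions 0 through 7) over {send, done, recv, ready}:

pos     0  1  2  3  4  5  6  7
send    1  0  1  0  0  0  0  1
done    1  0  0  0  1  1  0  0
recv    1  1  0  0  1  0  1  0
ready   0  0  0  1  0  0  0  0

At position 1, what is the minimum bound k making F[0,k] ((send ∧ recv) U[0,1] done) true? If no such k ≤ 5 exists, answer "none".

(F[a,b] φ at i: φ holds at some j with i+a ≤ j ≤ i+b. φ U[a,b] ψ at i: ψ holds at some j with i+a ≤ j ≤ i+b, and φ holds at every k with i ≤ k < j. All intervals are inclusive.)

Scan j = 1,2,… for ((send ∧ recv) U[0,1] done):
  j=1: fails
  j=2: fails
  j=3: fails
  j=4: holds
First hit at j=4, so smallest k = 4-1 = 3.

3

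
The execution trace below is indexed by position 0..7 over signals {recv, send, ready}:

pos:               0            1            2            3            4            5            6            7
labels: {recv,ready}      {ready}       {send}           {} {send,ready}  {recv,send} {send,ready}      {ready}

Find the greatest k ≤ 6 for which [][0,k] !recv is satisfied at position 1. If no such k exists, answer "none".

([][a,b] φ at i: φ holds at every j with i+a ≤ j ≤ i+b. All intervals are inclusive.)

!recv must hold from j=1 onward; find where it first fails.
  j=1: holds
  j=2: holds
  j=3: holds
  j=4: holds
  j=5: fails
Holds on [1,4], so largest k = 3.

3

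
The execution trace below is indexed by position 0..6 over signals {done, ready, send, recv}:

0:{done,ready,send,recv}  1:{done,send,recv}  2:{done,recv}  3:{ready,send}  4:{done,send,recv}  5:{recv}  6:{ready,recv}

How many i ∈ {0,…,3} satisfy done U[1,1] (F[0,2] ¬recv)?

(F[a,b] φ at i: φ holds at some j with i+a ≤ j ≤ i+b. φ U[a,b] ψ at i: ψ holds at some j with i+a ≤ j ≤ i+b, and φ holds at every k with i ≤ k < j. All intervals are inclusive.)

3

Evaluate at each i in [0,3]:
  i=0: ✓ (rhs at j=1; lhs holds on [0,0])
  i=1: ✓ (rhs at j=2; lhs holds on [1,1])
  i=2: ✓ (rhs at j=3; lhs holds on [2,2])
  i=3: ✗ (no rhs in [4,4])
Positions where it holds: {0, 1, 2} → 3.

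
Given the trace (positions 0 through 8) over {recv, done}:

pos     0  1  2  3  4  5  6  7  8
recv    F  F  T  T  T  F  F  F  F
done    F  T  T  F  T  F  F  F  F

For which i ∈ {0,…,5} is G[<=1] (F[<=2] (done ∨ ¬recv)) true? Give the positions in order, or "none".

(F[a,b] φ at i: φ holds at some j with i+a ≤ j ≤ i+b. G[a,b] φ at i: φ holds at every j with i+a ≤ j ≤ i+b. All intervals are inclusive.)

0, 1, 2, 3, 4, 5

Evaluate at each i in [0,5]:
  i=0: ✓ (all of [0,1])
  i=1: ✓ (all of [1,2])
  i=2: ✓ (all of [2,3])
  i=3: ✓ (all of [3,4])
  i=4: ✓ (all of [4,5])
  i=5: ✓ (all of [5,6])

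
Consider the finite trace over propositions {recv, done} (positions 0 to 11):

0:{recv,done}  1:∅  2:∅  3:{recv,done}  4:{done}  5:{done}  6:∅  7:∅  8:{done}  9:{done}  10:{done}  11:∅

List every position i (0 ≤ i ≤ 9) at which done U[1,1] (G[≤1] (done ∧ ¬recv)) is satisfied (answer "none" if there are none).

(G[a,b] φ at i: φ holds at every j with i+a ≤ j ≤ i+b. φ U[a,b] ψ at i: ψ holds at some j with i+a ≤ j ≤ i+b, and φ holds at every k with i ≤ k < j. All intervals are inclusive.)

Evaluate at each i in [0,9]:
  i=0: ✗ (no rhs in [1,1])
  i=1: ✗ (no rhs in [2,2])
  i=2: ✗ (no rhs in [3,3])
  i=3: ✓ (rhs at j=4; lhs holds on [3,3])
  i=4: ✗ (no rhs in [5,5])
  i=5: ✗ (no rhs in [6,6])
  i=6: ✗ (no rhs in [7,7])
  i=7: ✗ (lhs fails at k=7 before rhs at j=8)
  i=8: ✓ (rhs at j=9; lhs holds on [8,8])
  i=9: ✗ (no rhs in [10,10])

3, 8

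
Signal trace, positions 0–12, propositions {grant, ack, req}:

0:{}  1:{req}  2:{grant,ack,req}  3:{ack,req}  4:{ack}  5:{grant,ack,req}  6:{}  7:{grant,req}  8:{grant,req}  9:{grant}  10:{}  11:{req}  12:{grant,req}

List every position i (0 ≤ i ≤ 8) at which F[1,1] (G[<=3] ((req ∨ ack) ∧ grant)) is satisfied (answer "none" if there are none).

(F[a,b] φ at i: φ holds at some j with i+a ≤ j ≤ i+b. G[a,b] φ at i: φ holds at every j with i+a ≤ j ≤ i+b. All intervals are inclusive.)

Evaluate at each i in [0,8]:
  i=0: ✗ (none in [1,1])
  i=1: ✗ (none in [2,2])
  i=2: ✗ (none in [3,3])
  i=3: ✗ (none in [4,4])
  i=4: ✗ (none in [5,5])
  i=5: ✗ (none in [6,6])
  i=6: ✗ (none in [7,7])
  i=7: ✗ (none in [8,8])
  i=8: ✗ (none in [9,9])

none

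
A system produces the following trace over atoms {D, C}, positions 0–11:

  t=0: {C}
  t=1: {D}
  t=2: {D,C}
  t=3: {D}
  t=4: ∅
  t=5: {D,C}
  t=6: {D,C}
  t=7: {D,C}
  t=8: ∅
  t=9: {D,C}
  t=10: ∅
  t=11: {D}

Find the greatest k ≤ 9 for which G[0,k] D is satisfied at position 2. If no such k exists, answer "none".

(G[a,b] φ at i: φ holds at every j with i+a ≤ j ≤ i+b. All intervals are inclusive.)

D must hold from j=2 onward; find where it first fails.
  j=2: holds
  j=3: holds
  j=4: fails
Holds on [2,3], so largest k = 1.

1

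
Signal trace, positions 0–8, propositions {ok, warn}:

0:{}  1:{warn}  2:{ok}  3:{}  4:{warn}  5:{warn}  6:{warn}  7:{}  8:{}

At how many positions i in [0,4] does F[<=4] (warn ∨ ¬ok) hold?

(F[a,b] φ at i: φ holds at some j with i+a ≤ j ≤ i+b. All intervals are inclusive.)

Evaluate at each i in [0,4]:
  i=0: ✓ (witness j=0)
  i=1: ✓ (witness j=1)
  i=2: ✓ (witness j=3)
  i=3: ✓ (witness j=3)
  i=4: ✓ (witness j=4)
Positions where it holds: {0, 1, 2, 3, 4} → 5.

5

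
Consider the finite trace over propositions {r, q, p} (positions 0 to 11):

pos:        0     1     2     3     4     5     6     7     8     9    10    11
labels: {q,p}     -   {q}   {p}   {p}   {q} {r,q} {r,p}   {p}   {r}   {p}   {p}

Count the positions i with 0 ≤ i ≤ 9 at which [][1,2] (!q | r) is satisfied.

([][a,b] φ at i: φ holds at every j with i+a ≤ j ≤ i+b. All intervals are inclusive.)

Evaluate at each i in [0,9]:
  i=0: ✗ (fails at j=2)
  i=1: ✗ (fails at j=2)
  i=2: ✓ (all of [3,4])
  i=3: ✗ (fails at j=5)
  i=4: ✗ (fails at j=5)
  i=5: ✓ (all of [6,7])
  i=6: ✓ (all of [7,8])
  i=7: ✓ (all of [8,9])
  i=8: ✓ (all of [9,10])
  i=9: ✓ (all of [10,11])
Positions where it holds: {2, 5, 6, 7, 8, 9} → 6.

6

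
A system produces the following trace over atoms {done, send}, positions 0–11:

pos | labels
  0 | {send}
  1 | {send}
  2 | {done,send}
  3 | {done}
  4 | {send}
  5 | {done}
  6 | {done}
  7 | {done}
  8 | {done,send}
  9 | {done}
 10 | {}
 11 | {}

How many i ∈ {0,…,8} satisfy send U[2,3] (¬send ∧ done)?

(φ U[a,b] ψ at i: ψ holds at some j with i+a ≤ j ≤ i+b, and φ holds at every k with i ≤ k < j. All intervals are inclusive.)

2

Evaluate at each i in [0,8]:
  i=0: ✓ (rhs at j=3; lhs holds on [0,2])
  i=1: ✓ (rhs at j=3; lhs holds on [1,2])
  i=2: ✗ (lhs fails at k=3 before rhs at j=5)
  i=3: ✗ (lhs fails at k=3 before rhs at j=5)
  i=4: ✗ (lhs fails at k=5 before rhs at j=6)
  i=5: ✗ (lhs fails at k=5 before rhs at j=7)
  i=6: ✗ (lhs fails at k=6 before rhs at j=9)
  i=7: ✗ (lhs fails at k=7 before rhs at j=9)
  i=8: ✗ (no rhs in [10,11])
Positions where it holds: {0, 1} → 2.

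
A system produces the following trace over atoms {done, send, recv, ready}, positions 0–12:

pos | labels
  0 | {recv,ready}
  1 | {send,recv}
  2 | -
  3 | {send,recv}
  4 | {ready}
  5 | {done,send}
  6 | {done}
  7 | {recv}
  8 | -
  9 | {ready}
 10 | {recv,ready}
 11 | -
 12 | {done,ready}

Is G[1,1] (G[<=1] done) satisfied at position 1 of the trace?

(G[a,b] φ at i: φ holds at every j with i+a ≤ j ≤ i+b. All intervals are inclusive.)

False

Check G[<=1] done at every j in [2,2]:
  j=2: fails at 2
Fails at j=2 → formula fails.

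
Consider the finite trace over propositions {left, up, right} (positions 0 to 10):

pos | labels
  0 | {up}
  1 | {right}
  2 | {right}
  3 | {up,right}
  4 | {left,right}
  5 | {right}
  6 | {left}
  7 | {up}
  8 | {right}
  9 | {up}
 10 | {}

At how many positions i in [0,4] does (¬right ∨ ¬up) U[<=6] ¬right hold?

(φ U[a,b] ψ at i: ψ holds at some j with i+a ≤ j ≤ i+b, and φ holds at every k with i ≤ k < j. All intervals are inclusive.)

Evaluate at each i in [0,4]:
  i=0: ✓ (rhs at j=0)
  i=1: ✗ (lhs fails at k=3 before rhs at j=6)
  i=2: ✗ (lhs fails at k=3 before rhs at j=6)
  i=3: ✗ (lhs fails at k=3 before rhs at j=6)
  i=4: ✓ (rhs at j=6; lhs holds on [4,5])
Positions where it holds: {0, 4} → 2.

2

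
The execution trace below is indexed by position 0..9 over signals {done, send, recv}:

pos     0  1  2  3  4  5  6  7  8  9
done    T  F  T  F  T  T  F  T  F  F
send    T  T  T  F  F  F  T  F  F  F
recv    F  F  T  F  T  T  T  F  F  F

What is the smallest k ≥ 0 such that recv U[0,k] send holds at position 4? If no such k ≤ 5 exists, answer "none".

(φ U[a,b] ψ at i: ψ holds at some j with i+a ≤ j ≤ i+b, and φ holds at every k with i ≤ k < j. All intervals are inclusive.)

Need earliest j ≥ 4 with send, and recv at every k in [4,j-1].
  j=4: rhs fails.
  j=5: rhs fails.
  j=6: rhs holds; lhs holds on [4,5]. k = 2.

2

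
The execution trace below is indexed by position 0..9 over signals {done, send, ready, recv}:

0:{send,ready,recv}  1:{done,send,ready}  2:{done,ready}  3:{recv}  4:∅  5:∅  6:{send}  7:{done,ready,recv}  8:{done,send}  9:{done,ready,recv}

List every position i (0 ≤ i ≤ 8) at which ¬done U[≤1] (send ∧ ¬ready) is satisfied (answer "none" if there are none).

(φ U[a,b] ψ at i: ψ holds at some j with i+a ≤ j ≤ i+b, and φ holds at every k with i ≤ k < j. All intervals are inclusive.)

Evaluate at each i in [0,8]:
  i=0: ✗ (no rhs in [0,1])
  i=1: ✗ (no rhs in [1,2])
  i=2: ✗ (no rhs in [2,3])
  i=3: ✗ (no rhs in [3,4])
  i=4: ✗ (no rhs in [4,5])
  i=5: ✓ (rhs at j=6; lhs holds on [5,5])
  i=6: ✓ (rhs at j=6)
  i=7: ✗ (lhs fails at k=7 before rhs at j=8)
  i=8: ✓ (rhs at j=8)

5, 6, 8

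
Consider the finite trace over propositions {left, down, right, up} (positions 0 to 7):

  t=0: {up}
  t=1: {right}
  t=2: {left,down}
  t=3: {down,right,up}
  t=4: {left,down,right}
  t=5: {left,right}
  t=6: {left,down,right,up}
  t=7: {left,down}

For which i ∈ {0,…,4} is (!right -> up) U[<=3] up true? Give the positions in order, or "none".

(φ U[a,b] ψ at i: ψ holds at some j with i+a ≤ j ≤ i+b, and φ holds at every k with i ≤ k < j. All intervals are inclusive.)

Evaluate at each i in [0,4]:
  i=0: ✓ (rhs at j=0)
  i=1: ✗ (lhs fails at k=2 before rhs at j=3)
  i=2: ✗ (lhs fails at k=2 before rhs at j=3)
  i=3: ✓ (rhs at j=3)
  i=4: ✓ (rhs at j=6; lhs holds on [4,5])

0, 3, 4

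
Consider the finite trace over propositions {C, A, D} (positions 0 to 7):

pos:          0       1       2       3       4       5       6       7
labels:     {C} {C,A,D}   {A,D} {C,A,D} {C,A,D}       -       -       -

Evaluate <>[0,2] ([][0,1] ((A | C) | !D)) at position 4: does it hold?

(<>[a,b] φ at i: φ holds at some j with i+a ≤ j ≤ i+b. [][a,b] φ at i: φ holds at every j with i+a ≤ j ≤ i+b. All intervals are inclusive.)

Check [][0,1] ((A | C) | !D) at each j in [4,6]:
  j=4: holds on [4,5]
  j=5: holds on [5,6]
  j=6: holds on [6,7]
Found at j=4 → formula holds.

Yes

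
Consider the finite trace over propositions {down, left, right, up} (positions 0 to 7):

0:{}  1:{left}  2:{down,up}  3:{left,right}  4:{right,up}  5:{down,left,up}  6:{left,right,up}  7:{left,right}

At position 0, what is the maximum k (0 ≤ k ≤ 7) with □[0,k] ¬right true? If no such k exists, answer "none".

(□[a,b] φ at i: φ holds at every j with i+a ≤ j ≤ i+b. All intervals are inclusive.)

2

¬right must hold from j=0 onward; find where it first fails.
  j=0: holds
  j=1: holds
  j=2: holds
  j=3: fails
Holds on [0,2], so largest k = 2.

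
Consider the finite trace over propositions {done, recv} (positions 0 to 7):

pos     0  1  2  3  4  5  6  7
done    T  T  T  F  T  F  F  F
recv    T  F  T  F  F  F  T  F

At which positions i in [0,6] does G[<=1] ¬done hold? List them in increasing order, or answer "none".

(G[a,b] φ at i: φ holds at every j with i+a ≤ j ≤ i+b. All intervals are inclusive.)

Evaluate at each i in [0,6]:
  i=0: ✗ (fails at j=0)
  i=1: ✗ (fails at j=1)
  i=2: ✗ (fails at j=2)
  i=3: ✗ (fails at j=4)
  i=4: ✗ (fails at j=4)
  i=5: ✓ (all of [5,6])
  i=6: ✓ (all of [6,7])

5, 6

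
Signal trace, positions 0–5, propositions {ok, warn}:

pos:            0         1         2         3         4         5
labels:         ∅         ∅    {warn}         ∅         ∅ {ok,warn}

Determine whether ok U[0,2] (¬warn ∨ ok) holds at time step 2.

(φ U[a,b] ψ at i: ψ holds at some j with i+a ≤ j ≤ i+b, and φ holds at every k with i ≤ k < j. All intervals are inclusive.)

False

Need some j in [2,4] with (¬warn ∨ ok), and ok at every k in [2,j-1].
  j=2: (¬warn ∨ ok) false.
  j=3: (¬warn ∨ ok) holds, but ok fails at k=2 → not this j.
  j=4: (¬warn ∨ ok) holds, but ok fails at k=2 → not this j.
No j in the window works → until fails.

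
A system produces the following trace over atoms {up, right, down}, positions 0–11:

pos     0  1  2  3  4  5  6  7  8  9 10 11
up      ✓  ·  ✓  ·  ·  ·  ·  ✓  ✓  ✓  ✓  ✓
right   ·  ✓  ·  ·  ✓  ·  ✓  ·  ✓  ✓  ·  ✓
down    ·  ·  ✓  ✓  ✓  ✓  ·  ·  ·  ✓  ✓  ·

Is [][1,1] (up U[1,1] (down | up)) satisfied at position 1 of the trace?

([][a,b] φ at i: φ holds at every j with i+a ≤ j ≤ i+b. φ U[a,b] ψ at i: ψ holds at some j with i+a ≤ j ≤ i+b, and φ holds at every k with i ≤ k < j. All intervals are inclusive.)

Yes

Check (up U[1,1] (down | up)) at every j in [2,2]:
  j=2: holds
All positions satisfy it → formula holds.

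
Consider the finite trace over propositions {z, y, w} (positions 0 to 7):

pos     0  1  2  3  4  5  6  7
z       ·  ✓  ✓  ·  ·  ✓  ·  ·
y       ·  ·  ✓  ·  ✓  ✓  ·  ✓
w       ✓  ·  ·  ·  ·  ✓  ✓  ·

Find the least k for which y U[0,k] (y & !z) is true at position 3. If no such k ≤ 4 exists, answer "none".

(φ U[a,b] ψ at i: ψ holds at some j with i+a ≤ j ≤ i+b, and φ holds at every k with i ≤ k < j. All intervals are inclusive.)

none

Need earliest j ≥ 3 with (y & !z), and y at every k in [3,j-1].
  j=3: rhs fails.
  j=4: rhs holds but lhs fails at k=3.
  j=5: rhs fails.
  j=6: rhs fails.
  j=7: rhs holds but lhs fails at k=3.
No witness within the range → none.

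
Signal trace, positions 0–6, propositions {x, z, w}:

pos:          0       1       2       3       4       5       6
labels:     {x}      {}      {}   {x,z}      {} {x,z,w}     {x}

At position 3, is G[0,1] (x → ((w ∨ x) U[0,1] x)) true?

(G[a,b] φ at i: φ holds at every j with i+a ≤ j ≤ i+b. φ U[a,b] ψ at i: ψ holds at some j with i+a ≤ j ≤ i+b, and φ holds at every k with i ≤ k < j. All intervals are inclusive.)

Holds

Check (x → ((w ∨ x) U[0,1] x)) at every j in [3,4]:
  j=3: antecedent true; consequent holds → ✓
  j=4: antecedent false → ✓
All positions satisfy it → formula holds.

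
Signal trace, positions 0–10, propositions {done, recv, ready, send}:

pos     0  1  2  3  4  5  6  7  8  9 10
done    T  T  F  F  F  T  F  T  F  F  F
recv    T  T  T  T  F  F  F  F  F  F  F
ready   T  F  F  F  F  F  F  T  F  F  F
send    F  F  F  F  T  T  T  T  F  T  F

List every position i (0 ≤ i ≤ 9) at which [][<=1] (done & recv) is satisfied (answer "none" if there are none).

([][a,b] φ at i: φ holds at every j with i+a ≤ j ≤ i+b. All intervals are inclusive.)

Evaluate at each i in [0,9]:
  i=0: ✓ (all of [0,1])
  i=1: ✗ (fails at j=2)
  i=2: ✗ (fails at j=2)
  i=3: ✗ (fails at j=3)
  i=4: ✗ (fails at j=4)
  i=5: ✗ (fails at j=5)
  i=6: ✗ (fails at j=6)
  i=7: ✗ (fails at j=7)
  i=8: ✗ (fails at j=8)
  i=9: ✗ (fails at j=9)

0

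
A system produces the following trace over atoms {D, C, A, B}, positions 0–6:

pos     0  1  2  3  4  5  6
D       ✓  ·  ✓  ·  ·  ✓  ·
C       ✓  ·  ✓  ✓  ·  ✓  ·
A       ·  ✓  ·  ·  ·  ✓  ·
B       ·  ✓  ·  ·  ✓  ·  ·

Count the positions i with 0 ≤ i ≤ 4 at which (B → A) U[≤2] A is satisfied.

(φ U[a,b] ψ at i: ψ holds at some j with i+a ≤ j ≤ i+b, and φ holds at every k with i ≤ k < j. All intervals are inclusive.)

2

Evaluate at each i in [0,4]:
  i=0: ✓ (rhs at j=1; lhs holds on [0,0])
  i=1: ✓ (rhs at j=1)
  i=2: ✗ (no rhs in [2,4])
  i=3: ✗ (lhs fails at k=4 before rhs at j=5)
  i=4: ✗ (lhs fails at k=4 before rhs at j=5)
Positions where it holds: {0, 1} → 2.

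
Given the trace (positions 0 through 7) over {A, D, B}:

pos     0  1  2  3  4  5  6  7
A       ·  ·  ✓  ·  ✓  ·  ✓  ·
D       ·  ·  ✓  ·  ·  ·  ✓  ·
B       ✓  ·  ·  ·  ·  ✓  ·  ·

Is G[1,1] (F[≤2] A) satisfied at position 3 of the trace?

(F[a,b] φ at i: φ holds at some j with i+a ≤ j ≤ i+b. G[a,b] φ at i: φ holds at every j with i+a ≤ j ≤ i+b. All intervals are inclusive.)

Check F[≤2] A at every j in [4,4]:
  j=4: holds (witness at 4)
All positions satisfy it → formula holds.

Yes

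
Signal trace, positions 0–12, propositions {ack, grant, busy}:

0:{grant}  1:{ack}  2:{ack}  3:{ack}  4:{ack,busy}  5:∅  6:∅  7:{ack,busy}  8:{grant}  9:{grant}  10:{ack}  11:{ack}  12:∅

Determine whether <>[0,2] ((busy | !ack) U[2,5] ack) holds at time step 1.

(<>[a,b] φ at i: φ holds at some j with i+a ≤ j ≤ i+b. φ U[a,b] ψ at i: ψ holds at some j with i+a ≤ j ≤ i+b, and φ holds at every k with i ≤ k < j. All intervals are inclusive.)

Does not hold

Check ((busy | !ack) U[2,5] ack) at each j in [1,3]:
  j=1: fails
  j=2: fails
  j=3: fails
No position in the window satisfies it → formula fails.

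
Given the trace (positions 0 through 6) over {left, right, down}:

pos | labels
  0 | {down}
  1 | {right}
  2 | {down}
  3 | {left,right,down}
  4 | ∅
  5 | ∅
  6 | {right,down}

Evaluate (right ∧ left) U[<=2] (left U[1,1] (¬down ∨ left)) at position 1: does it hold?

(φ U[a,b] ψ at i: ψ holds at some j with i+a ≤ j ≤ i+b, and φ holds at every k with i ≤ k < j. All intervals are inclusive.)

Need some j in [1,3] with (left U[1,1] (¬down ∨ left)), and (right ∧ left) at every k in [1,j-1].
  j=1: (left U[1,1] (¬down ∨ left)) — fails.
  j=2: (left U[1,1] (¬down ∨ left)) — fails.
  j=3: (left U[1,1] (¬down ∨ left)) holds, but (right ∧ left) fails at k=1 → not this j.
No j in the window works → until fails.

False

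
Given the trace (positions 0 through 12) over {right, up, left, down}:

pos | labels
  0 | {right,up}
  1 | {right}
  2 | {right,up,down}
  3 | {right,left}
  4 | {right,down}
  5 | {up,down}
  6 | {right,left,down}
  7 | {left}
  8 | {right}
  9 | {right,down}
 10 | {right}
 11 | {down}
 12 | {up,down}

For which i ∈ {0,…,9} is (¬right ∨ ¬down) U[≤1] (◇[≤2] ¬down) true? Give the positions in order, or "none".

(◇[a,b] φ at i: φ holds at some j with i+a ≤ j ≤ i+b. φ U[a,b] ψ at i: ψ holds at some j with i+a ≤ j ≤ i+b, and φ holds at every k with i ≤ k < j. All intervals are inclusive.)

Evaluate at each i in [0,9]:
  i=0: ✓ (rhs at j=0)
  i=1: ✓ (rhs at j=1)
  i=2: ✓ (rhs at j=2)
  i=3: ✓ (rhs at j=3)
  i=4: ✗ (lhs fails at k=4 before rhs at j=5)
  i=5: ✓ (rhs at j=5)
  i=6: ✓ (rhs at j=6)
  i=7: ✓ (rhs at j=7)
  i=8: ✓ (rhs at j=8)
  i=9: ✓ (rhs at j=9)

0, 1, 2, 3, 5, 6, 7, 8, 9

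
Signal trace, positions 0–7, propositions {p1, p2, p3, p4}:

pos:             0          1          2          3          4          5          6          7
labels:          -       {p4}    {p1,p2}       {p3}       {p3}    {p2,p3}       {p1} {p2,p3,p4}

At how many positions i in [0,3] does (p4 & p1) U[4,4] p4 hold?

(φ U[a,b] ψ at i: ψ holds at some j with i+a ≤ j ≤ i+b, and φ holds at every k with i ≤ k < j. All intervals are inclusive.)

0

Evaluate at each i in [0,3]:
  i=0: ✗ (no rhs in [4,4])
  i=1: ✗ (no rhs in [5,5])
  i=2: ✗ (no rhs in [6,6])
  i=3: ✗ (lhs fails at k=3 before rhs at j=7)
Positions where it holds: {} → 0.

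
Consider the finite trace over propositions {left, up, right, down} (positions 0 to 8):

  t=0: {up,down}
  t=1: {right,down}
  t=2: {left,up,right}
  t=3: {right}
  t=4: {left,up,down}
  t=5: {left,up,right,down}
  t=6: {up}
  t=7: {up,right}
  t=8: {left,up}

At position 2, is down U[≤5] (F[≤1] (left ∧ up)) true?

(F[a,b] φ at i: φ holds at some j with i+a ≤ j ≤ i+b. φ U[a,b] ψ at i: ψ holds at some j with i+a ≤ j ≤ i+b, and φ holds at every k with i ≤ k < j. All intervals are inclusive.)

Need some j in [2,7] with F[≤1] (left ∧ up), and down at every k in [2,j-1].
  j=2: F[≤1] (left ∧ up) holds; no prefix to check → satisfied.

True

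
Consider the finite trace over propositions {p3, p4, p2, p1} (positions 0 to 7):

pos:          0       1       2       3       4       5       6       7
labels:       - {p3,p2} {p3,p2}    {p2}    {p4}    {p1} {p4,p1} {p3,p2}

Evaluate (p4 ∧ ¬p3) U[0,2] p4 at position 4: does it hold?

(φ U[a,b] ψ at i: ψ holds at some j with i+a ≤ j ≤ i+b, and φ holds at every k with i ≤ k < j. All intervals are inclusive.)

Holds

Need some j in [4,6] with p4, and (p4 ∧ ¬p3) at every k in [4,j-1].
  j=4: p4 holds; no prefix to check → satisfied.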